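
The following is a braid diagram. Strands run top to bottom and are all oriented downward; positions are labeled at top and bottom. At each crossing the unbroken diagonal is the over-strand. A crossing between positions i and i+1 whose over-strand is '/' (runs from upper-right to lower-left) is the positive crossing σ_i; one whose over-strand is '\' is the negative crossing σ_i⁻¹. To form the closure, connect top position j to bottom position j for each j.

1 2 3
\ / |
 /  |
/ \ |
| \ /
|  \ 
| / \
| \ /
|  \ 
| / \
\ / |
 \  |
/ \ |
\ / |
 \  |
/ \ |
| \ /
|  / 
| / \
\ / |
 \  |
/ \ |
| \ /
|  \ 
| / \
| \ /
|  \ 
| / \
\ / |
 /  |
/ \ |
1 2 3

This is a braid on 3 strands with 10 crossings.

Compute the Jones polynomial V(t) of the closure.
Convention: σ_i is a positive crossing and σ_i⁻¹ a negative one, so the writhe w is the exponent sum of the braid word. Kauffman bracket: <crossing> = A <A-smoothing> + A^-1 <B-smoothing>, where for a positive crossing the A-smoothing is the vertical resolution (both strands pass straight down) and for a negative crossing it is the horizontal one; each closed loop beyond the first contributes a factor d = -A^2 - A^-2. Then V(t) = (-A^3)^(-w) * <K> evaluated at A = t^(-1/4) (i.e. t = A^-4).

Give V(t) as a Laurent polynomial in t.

Reading the diagram top to bottom ('/'-over between positions i,i+1 = s_i, '\'-over = s_i^-1): braid word = s1 s2^-1 s2^-1 s1^-1 s1^-1 s2 s1^-1 s2^-1 s2^-1 s1.
Braid: s1 s2^-1 s2^-1 s1^-1 s1^-1 s2 s1^-1 s2^-1 s2^-1 s1 on 3 strands, 10 crossings.
Writhe w = (#positive) - (#negative) = 3 - 7 = -4.
Computing the Kauffman bracket via state sum. There are 2^10 = 1024 states.
For each crossing: s=0 is the vertical smoothing, s=1 horizontal. Crossing k contributes A^(sign_k * (1 - 2*s_k)); loop factor d = -A^2 - A^-2.
Tabulate the states by total A-exponent and number of loops L (A-exp: L × count):
  A^10: L=6 ×1
  A^8: L=5 ×10
  A^6: L=4 ×43, L=6 ×2
  A^4: L=3 ×98, L=5 ×22
  A^2: L=2 ×118, L=4 ×88, L=6 ×4
  A^0: L=1 ×60, L=3 ×162, L=5 ×30
  A^-2: L=2 ×128, L=4 ×79, L=6 ×3
  A^-4: L=1 ×23, L=3 ×84, L=5 ×13
  A^-6: L=2 ×27, L=4 ×18
  A^-8: L=1 ×2, L=3 ×8
  A^-10: L=2 ×1
Each group contributes A^e * Σ count * d^(L-1):
Powers of d = -A^2 - A^-2: d^2 = A^4 + 2 + A^-4; d^3 = -A^6 - 3*A^2 - 3*A^-2 - A^-6; d^4 = A^8 + 4*A^4 + 6 + 4*A^-4 + A^-8; d^5 = -A^10 - 5*A^6 - 10*A^2 - 10*A^-2 - 5*A^-6 - A^-10.
  A^10 * (d^5) = -A^20 - 5*A^16 - 10*A^12 - 10*A^8 - 5*A^4 - 1
  A^8 * (10*d^4) = 10*A^16 + 40*A^12 + 60*A^8 + 40*A^4 + 10
  A^6 * (43*d^3 + 2*d^5) = -2*A^16 - 53*A^12 - 149*A^8 - 149*A^4 - 53 - 2*A^-4
  A^4 * (98*d^2 + 22*d^4) = 22*A^12 + 186*A^8 + 328*A^4 + 186 + 22*A^-4
  A^2 * (118*d + 88*d^3 + 4*d^5) = -4*A^12 - 108*A^8 - 422*A^4 - 422 - 108*A^-4 - 4*A^-8
  A^0 * (60 + 162*d^2 + 30*d^4) = 30*A^8 + 282*A^4 + 564 + 282*A^-4 + 30*A^-8
  A^-2 * (128*d + 79*d^3 + 3*d^5) = -3*A^8 - 94*A^4 - 395 - 395*A^-4 - 94*A^-8 - 3*A^-12
  A^-4 * (23 + 84*d^2 + 13*d^4) = 13*A^4 + 136 + 269*A^-4 + 136*A^-8 + 13*A^-12
  A^-6 * (27*d + 18*d^3) = -18 - 81*A^-4 - 81*A^-8 - 18*A^-12
  A^-8 * (2 + 8*d^2) = 8*A^-4 + 18*A^-8 + 8*A^-12
  A^-10 * (d) = -A^-8 - A^-12
Summing the groups: <K> = -A^20 + 3*A^16 - 5*A^12 + 6*A^8 - 7*A^4 + 7 - 5*A^-4 + 4*A^-8 - A^-12
Normalise by the writhe: (-A^3)^(-w) = (-A^3)^(4) = A^12, so f(A) = A^12 * <K> = -A^32 + 3*A^28 - 5*A^24 + 6*A^20 - 7*A^16 + 7*A^12 - 5*A^8 + 4*A^4 - 1.
Substitute A = t^(-1/4), i.e. A^e → t^(-e/4): V(t) = -1 + 4*t^-1 - 5*t^-2 + 7*t^-3 - 7*t^-4 + 6*t^-5 - 5*t^-6 + 3*t^-7 - t^-8

Answer: -1 + 4*t^-1 - 5*t^-2 + 7*t^-3 - 7*t^-4 + 6*t^-5 - 5*t^-6 + 3*t^-7 - t^-8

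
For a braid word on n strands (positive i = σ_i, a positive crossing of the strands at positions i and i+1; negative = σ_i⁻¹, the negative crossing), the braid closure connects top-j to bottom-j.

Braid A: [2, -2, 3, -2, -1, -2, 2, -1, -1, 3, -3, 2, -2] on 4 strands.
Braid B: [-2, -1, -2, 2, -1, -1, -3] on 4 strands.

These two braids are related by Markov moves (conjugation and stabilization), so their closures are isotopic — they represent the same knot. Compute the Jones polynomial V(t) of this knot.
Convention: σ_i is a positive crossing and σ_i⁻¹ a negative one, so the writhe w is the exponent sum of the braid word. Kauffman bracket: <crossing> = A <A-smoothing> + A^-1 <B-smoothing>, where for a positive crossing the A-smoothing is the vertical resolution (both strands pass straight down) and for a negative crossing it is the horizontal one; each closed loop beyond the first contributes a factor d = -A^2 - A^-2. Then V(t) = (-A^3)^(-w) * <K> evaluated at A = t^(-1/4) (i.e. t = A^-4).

Markov-equivalent braids have isotopic closures, hence identical knot invariants. Strip the Markov moves from each word to reach a common short braid β, then compute V(t) once on β.
Braid A: s2 s2^-1 s3 s2^-1 s1^-1 s2^-1 s2 s1^-1 s1^-1 s3 s3^-1 s2 s2^-1 on 4 strands reduces by inverse Markov moves (closure unchanged at each step):
  Deconjugate: the word is γ·β·γ⁻¹ with γ = s2 s2^-1 (prefix) and γ⁻¹ = s2 s2^-1 (suffix); strip both.
  Deconjugate: the word is γ·β·γ⁻¹ with γ = s3 (prefix) and γ⁻¹ = s3^-1 (suffix); strip both.
  Destabilize: the word has the form β·s3 where s3 occurs only as the final letter (β ∈ B_3); drop it and the last strand → 3 strands.
Reduced to β = s2^-1 s1^-1 s2^-1 s2 s1^-1 s1^-1 on 3 strands, 6 crossings.
Braid B: s2^-1 s1^-1 s2^-1 s2 s1^-1 s1^-1 s3^-1 on 4 strands reduces by inverse Markov moves (closure unchanged at each step):
  Destabilize: the word has the form β·s3^-1 where s3^-1 occurs only as the final letter (β ∈ B_3); drop it and the last strand → 3 strands.
Reduced to β = s2^-1 s1^-1 s2^-1 s2 s1^-1 s1^-1 on 3 strands, 6 crossings.
Both give the same β = s2^-1 s1^-1 s2^-1 s2 s1^-1 s1^-1 on 3 strands, so one state sum suffices:
First cancel adjacent σ_i σ_i⁻¹ pairs (Reidemeister II — same braid, same closure): s2^-1 s1^-1 s2^-1 s2 s1^-1 s1^-1 → s2^-1 s1^-1 s1^-1 s1^-1.
Braid: s2^-1 s1^-1 s1^-1 s1^-1 on 3 strands, 4 crossings.
Writhe w = (#positive) - (#negative) = 0 - 4 = -4.
Enumerate smoothing states for the bracket polynomial. There are 2^4 = 16 states.
Smooth each crossing (0=||, 1=⌣⌢); contribution A^(Σ sign_k(1-2s_k)) * d^(L-1).
  state 0000: A-exp=-4, loops=3, term = A^-4 * d^2
  state 0001: A-exp=-2, loops=2, term = A^-2 * d^1
  state 0010: A-exp=-2, loops=2, term = A^-2 * d^1
  state 0011: A-exp=+0, loops=3, term = A^0 * d^2
  state 0100: A-exp=-2, loops=2, term = A^-2 * d^1
  state 0101: A-exp=+0, loops=3, term = A^0 * d^2
  state 0110: A-exp=+0, loops=3, term = A^0 * d^2
  state 0111: A-exp=+2, loops=4, term = A^2 * d^3
  state 1000: A-exp=-2, loops=2, term = A^-2 * d^1
  state 1001: A-exp=+0, loops=1, term = A^0 * d^0
  state 1010: A-exp=+0, loops=1, term = A^0 * d^0
  state 1011: A-exp=+2, loops=2, term = A^2 * d^1
  state 1100: A-exp=+0, loops=1, term = A^0 * d^0
  state 1101: A-exp=+2, loops=2, term = A^2 * d^1
  state 1110: A-exp=+2, loops=2, term = A^2 * d^1
  state 1111: A-exp=+4, loops=3, term = A^4 * d^2
Collect the terms by A-exponent (count of states per loop number):
Powers of d = -A^2 - A^-2: d^2 = A^4 + 2 + A^-4; d^3 = -A^6 - 3*A^2 - 3*A^-2 - A^-6.
  A^4 * (d^2) = A^8 + 2*A^4 + 1
  A^2 * (3*d + d^3) = -A^8 - 6*A^4 - 6 - A^-4
  A^0 * (3 + 3*d^2) = 3*A^4 + 9 + 3*A^-4
  A^-2 * (4*d) = -4 - 4*A^-4
  A^-4 * (d^2) = 1 + 2*A^-4 + A^-8
Summing the groups: <K> = -A^4 + 1 + A^-8
Normalise by the writhe: (-A^3)^(-w) = (-A^3)^(4) = A^12, so f(A) = A^12 * <K> = -A^16 + A^12 + A^4.
Substitute A = t^(-1/4), i.e. A^e → t^(-e/4): V(t) = t^-1 + t^-3 - t^-4

Answer: t^-1 + t^-3 - t^-4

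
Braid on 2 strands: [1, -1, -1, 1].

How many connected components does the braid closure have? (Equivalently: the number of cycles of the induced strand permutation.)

2

Derivation:
Track the strand permutation on 2 strands, starting from identity.
  step 1: s1 swaps positions 1,2 -> [2 1]
  step 2: s1^-1 swaps positions 1,2 -> [1 2]
  step 3: s1^-1 swaps positions 1,2 -> [2 1]
  step 4: s1 swaps positions 1,2 -> [1 2]
Final permutation (position -> original strand): [1 2]
Closure components = cycle count of this permutation = 2.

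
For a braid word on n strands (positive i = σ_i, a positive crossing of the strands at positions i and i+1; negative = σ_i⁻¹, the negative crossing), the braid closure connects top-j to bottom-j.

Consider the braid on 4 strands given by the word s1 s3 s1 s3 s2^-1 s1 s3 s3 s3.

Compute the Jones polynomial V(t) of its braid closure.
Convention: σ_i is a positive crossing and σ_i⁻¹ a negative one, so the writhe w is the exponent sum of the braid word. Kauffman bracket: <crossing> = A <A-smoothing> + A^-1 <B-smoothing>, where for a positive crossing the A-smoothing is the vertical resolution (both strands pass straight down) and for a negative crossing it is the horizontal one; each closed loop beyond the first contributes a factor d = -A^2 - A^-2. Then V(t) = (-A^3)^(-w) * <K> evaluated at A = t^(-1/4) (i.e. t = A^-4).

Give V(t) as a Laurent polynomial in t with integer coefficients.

t^11 - 2*t^10 + 2*t^9 - 3*t^8 + 2*t^7 - 2*t^6 + 2*t^5 + t^3

Derivation:
Braid: s1 s3 s1 s3 s2^-1 s1 s3 s3 s3 on 4 strands, 9 crossings.
Writhe w = (#positive) - (#negative) = 8 - 1 = 7.
Computing the Kauffman bracket via state sum. There are 2^9 = 512 states.
For each crossing: s=0 is the vertical smoothing, s=1 horizontal. Crossing k contributes A^(sign_k * (1 - 2*s_k)); loop factor d = -A^2 - A^-2.
Tabulate the states by total A-exponent and number of loops L (A-exp: L × count):
  A^9: L=3 ×1
  A^7: L=2 ×8, L=4 ×1
  A^5: L=1 ×15, L=3 ×21
  A^3: L=2 ×60, L=4 ×24
  A^1: L=3 ×110, L=5 ×16
  A^-1: L=4 ×120, L=6 ×6
  A^-3: L=5 ×83, L=7 ×1
  A^-5: L=6 ×36
  A^-7: L=7 ×9
  A^-9: L=8 ×1
Each group contributes A^e * Σ count * d^(L-1):
Powers of d = -A^2 - A^-2: d^2 = A^4 + 2 + A^-4; d^3 = -A^6 - 3*A^2 - 3*A^-2 - A^-6; d^4 = A^8 + 4*A^4 + 6 + 4*A^-4 + A^-8; d^5 = -A^10 - 5*A^6 - 10*A^2 - 10*A^-2 - 5*A^-6 - A^-10; d^6 = A^12 + 6*A^8 + 15*A^4 + 20 + 15*A^-4 + 6*A^-8 + A^-12; d^7 = -A^14 - 7*A^10 - 21*A^6 - 35*A^2 - 35*A^-2 - 21*A^-6 - 7*A^-10 - A^-14.
  A^9 * (d^2) = A^13 + 2*A^9 + A^5
  A^7 * (8*d + d^3) = -A^13 - 11*A^9 - 11*A^5 - A
  A^5 * (15 + 21*d^2) = 21*A^9 + 57*A^5 + 21*A
  A^3 * (60*d + 24*d^3) = -24*A^9 - 132*A^5 - 132*A - 24*A^-3
  A^1 * (110*d^2 + 16*d^4) = 16*A^9 + 174*A^5 + 316*A + 174*A^-3 + 16*A^-7
  A^-1 * (120*d^3 + 6*d^5) = -6*A^9 - 150*A^5 - 420*A - 420*A^-3 - 150*A^-7 - 6*A^-11
  A^-3 * (83*d^4 + d^6) = A^9 + 89*A^5 + 347*A + 518*A^-3 + 347*A^-7 + 89*A^-11 + A^-15
  A^-5 * (36*d^5) = -36*A^5 - 180*A - 360*A^-3 - 360*A^-7 - 180*A^-11 - 36*A^-15
  A^-7 * (9*d^6) = 9*A^5 + 54*A + 135*A^-3 + 180*A^-7 + 135*A^-11 + 54*A^-15 + 9*A^-19
  A^-9 * (d^7) = -A^5 - 7*A - 21*A^-3 - 35*A^-7 - 35*A^-11 - 21*A^-15 - 7*A^-19 - A^-23
Summing the groups: <K> = -A^9 - 2*A + 2*A^-3 - 2*A^-7 + 3*A^-11 - 2*A^-15 + 2*A^-19 - A^-23
Normalise by the writhe: (-A^3)^(-w) = (-A^3)^(-7) = -A^-21, so f(A) = -A^-21 * <K> = A^-12 + 2*A^-20 - 2*A^-24 + 2*A^-28 - 3*A^-32 + 2*A^-36 - 2*A^-40 + A^-44.
Substitute A = t^(-1/4), i.e. A^e → t^(-e/4): V(t) = t^11 - 2*t^10 + 2*t^9 - 3*t^8 + 2*t^7 - 2*t^6 + 2*t^5 + t^3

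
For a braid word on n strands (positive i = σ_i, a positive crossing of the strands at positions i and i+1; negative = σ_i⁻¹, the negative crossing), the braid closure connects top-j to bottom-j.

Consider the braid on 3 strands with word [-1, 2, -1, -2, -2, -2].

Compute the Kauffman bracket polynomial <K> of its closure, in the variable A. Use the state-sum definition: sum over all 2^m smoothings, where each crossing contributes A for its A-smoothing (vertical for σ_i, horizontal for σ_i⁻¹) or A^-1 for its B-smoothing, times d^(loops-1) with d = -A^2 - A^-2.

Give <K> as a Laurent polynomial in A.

Braid: s1^-1 s2 s1^-1 s2^-1 s2^-1 s2^-1 on 3 strands, 6 crossings.
Writhe w = (#positive) - (#negative) = 1 - 5 = -4.
State-sum expansion of <K>. There are 2^6 = 64 states.
Each crossing splits two ways (0=vertical, 1=horizontal). The state's weight is A^(#A-smoothings - #B-smoothings) * d^(loops - 1).
Tabulate the states by total A-exponent and number of loops L (A-exp: L × count):
  A^6: L=4 ×1
  A^4: L=3 ×6
  A^2: L=2 ×12, L=4 ×3
  A^0: L=1 ×9, L=3 ×10, L=5 ×1
  A^-2: L=2 ×12, L=4 ×3
  A^-4: L=1 ×2, L=3 ×4
  A^-6: L=2 ×1
Each group contributes A^e * Σ count * d^(L-1):
Powers of d = -A^2 - A^-2: d^2 = A^4 + 2 + A^-4; d^3 = -A^6 - 3*A^2 - 3*A^-2 - A^-6; d^4 = A^8 + 4*A^4 + 6 + 4*A^-4 + A^-8.
  A^6 * (d^3) = -A^12 - 3*A^8 - 3*A^4 - 1
  A^4 * (6*d^2) = 6*A^8 + 12*A^4 + 6
  A^2 * (12*d + 3*d^3) = -3*A^8 - 21*A^4 - 21 - 3*A^-4
  A^0 * (9 + 10*d^2 + d^4) = A^8 + 14*A^4 + 35 + 14*A^-4 + A^-8
  A^-2 * (12*d + 3*d^3) = -3*A^4 - 21 - 21*A^-4 - 3*A^-8
  A^-4 * (2 + 4*d^2) = 4 + 10*A^-4 + 4*A^-8
  A^-6 * (d) = -A^-4 - A^-8
Summing the groups: <K> = -A^12 + A^8 - A^4 + 2 - A^-4 + A^-8

Answer: -A^12 + A^8 - A^4 + 2 - A^-4 + A^-8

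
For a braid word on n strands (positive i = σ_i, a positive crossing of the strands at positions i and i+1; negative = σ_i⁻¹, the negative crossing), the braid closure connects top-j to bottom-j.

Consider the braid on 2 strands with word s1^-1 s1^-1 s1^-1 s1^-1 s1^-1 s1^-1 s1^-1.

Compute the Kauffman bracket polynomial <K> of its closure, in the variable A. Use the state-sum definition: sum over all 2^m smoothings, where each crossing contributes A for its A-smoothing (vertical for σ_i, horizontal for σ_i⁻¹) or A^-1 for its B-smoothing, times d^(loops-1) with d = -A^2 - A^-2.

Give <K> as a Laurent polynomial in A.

A^19 - A^15 + A^11 - A^7 + A^3 - A^-1 - A^-9

Derivation:
Braid: s1^-1 s1^-1 s1^-1 s1^-1 s1^-1 s1^-1 s1^-1 on 2 strands, 7 crossings.
Writhe w = (#positive) - (#negative) = 0 - 7 = -7.
State-sum expansion of <K>. There are 2^7 = 128 states.
Each crossing splits two ways (0=vertical, 1=horizontal). The state's weight is A^(#A-smoothings - #B-smoothings) * d^(loops - 1).
Tabulate the states by total A-exponent and number of loops L (A-exp: L × count):
  A^7: L=7 ×1
  A^5: L=6 ×7
  A^3: L=5 ×21
  A^1: L=4 ×35
  A^-1: L=3 ×35
  A^-3: L=2 ×21
  A^-5: L=1 ×7
  A^-7: L=2 ×1
Each group contributes A^e * Σ count * d^(L-1):
Powers of d = -A^2 - A^-2: d^2 = A^4 + 2 + A^-4; d^3 = -A^6 - 3*A^2 - 3*A^-2 - A^-6; d^4 = A^8 + 4*A^4 + 6 + 4*A^-4 + A^-8; d^5 = -A^10 - 5*A^6 - 10*A^2 - 10*A^-2 - 5*A^-6 - A^-10; d^6 = A^12 + 6*A^8 + 15*A^4 + 20 + 15*A^-4 + 6*A^-8 + A^-12.
  A^7 * (d^6) = A^19 + 6*A^15 + 15*A^11 + 20*A^7 + 15*A^3 + 6*A^-1 + A^-5
  A^5 * (7*d^5) = -7*A^15 - 35*A^11 - 70*A^7 - 70*A^3 - 35*A^-1 - 7*A^-5
  A^3 * (21*d^4) = 21*A^11 + 84*A^7 + 126*A^3 + 84*A^-1 + 21*A^-5
  A^1 * (35*d^3) = -35*A^7 - 105*A^3 - 105*A^-1 - 35*A^-5
  A^-1 * (35*d^2) = 35*A^3 + 70*A^-1 + 35*A^-5
  A^-3 * (21*d) = -21*A^-1 - 21*A^-5
  A^-5 * (7) = 7*A^-5
  A^-7 * (d) = -A^-5 - A^-9
Summing the groups: <K> = A^19 - A^15 + A^11 - A^7 + A^3 - A^-1 - A^-9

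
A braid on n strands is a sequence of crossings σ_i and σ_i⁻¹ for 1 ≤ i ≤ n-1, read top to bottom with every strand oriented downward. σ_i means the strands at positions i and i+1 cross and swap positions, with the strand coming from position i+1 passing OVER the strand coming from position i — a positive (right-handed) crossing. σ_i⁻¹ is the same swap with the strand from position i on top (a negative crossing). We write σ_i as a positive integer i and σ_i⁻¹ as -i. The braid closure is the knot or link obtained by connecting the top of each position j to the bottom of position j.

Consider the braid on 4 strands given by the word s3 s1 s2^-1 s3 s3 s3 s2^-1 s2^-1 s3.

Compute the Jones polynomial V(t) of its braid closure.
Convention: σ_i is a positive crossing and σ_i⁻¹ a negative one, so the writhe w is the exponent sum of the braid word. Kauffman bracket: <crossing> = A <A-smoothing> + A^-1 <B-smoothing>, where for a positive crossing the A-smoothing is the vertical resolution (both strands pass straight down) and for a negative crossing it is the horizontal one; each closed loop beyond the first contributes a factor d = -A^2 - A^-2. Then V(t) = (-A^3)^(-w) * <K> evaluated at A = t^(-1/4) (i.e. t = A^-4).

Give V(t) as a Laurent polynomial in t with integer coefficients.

-t^6 + 2*t^5 - 4*t^4 + 5*t^3 - 4*t^2 + 5*t - 3 + 2*t^-1 - t^-2

Derivation:
Braid: s3 s1 s2^-1 s3 s3 s3 s2^-1 s2^-1 s3 on 4 strands, 9 crossings.
Writhe w = (#positive) - (#negative) = 6 - 3 = 3.
Enumerate smoothing states for the bracket polynomial. There are 2^9 = 512 states.
For each crossing: s=0 is the vertical smoothing, s=1 horizontal. Crossing k contributes A^(sign_k * (1 - 2*s_k)); loop factor d = -A^2 - A^-2.
Tabulate the states by total A-exponent and number of loops L (A-exp: L × count):
  A^9: L=5 ×1
  A^7: L=4 ×9
  A^5: L=3 ×32, L=5 ×4
  A^3: L=2 ×51, L=4 ×32, L=6 ×1
  A^1: L=1 ×27, L=3 ×81, L=5 ×18
  A^-1: L=2 ×53, L=4 ×67, L=6 ×6
  A^-3: L=3 ×50, L=5 ×33, L=7 ×1
  A^-5: L=4 ×27, L=6 ×9
  A^-7: L=5 ×8, L=7 ×1
  A^-9: L=6 ×1
Each group contributes A^e * Σ count * d^(L-1):
Powers of d = -A^2 - A^-2: d^2 = A^4 + 2 + A^-4; d^3 = -A^6 - 3*A^2 - 3*A^-2 - A^-6; d^4 = A^8 + 4*A^4 + 6 + 4*A^-4 + A^-8; d^5 = -A^10 - 5*A^6 - 10*A^2 - 10*A^-2 - 5*A^-6 - A^-10; d^6 = A^12 + 6*A^8 + 15*A^4 + 20 + 15*A^-4 + 6*A^-8 + A^-12.
  A^9 * (d^4) = A^17 + 4*A^13 + 6*A^9 + 4*A^5 + A
  A^7 * (9*d^3) = -9*A^13 - 27*A^9 - 27*A^5 - 9*A
  A^5 * (32*d^2 + 4*d^4) = 4*A^13 + 48*A^9 + 88*A^5 + 48*A + 4*A^-3
  A^3 * (51*d + 32*d^3 + d^5) = -A^13 - 37*A^9 - 157*A^5 - 157*A - 37*A^-3 - A^-7
  A^1 * (27 + 81*d^2 + 18*d^4) = 18*A^9 + 153*A^5 + 297*A + 153*A^-3 + 18*A^-7
  A^-1 * (53*d + 67*d^3 + 6*d^5) = -6*A^9 - 97*A^5 - 314*A - 314*A^-3 - 97*A^-7 - 6*A^-11
  A^-3 * (50*d^2 + 33*d^4 + d^6) = A^9 + 39*A^5 + 197*A + 318*A^-3 + 197*A^-7 + 39*A^-11 + A^-15
  A^-5 * (27*d^3 + 9*d^5) = -9*A^5 - 72*A - 171*A^-3 - 171*A^-7 - 72*A^-11 - 9*A^-15
  A^-7 * (8*d^4 + d^6) = A^5 + 14*A + 47*A^-3 + 68*A^-7 + 47*A^-11 + 14*A^-15 + A^-19
  A^-9 * (d^5) = -A - 5*A^-3 - 10*A^-7 - 10*A^-11 - 5*A^-15 - A^-19
Summing the groups: <K> = A^17 - 2*A^13 + 3*A^9 - 5*A^5 + 4*A - 5*A^-3 + 4*A^-7 - 2*A^-11 + A^-15
Normalise by the writhe: (-A^3)^(-w) = (-A^3)^(-3) = -A^-9, so f(A) = -A^-9 * <K> = -A^8 + 2*A^4 - 3 + 5*A^-4 - 4*A^-8 + 5*A^-12 - 4*A^-16 + 2*A^-20 - A^-24.
Substitute A = t^(-1/4), i.e. A^e → t^(-e/4): V(t) = -t^6 + 2*t^5 - 4*t^4 + 5*t^3 - 4*t^2 + 5*t - 3 + 2*t^-1 - t^-2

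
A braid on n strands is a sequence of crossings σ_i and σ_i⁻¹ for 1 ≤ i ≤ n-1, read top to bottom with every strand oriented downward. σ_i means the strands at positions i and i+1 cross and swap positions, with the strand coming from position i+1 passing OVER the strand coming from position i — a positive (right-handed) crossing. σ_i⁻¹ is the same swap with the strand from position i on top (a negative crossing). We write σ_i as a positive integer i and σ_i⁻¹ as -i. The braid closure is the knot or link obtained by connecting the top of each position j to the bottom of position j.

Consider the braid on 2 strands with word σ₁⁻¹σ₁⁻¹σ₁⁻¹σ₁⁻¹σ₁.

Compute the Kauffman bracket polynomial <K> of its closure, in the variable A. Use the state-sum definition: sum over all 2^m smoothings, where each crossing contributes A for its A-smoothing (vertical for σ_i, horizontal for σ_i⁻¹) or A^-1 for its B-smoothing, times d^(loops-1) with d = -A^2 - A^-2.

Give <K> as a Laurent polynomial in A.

First cancel adjacent σ_i σ_i⁻¹ pairs (Reidemeister II — same braid, same closure): s1^-1 s1^-1 s1^-1 s1^-1 s1 → s1^-1 s1^-1 s1^-1.
Braid: s1^-1 s1^-1 s1^-1 on 2 strands, 3 crossings.
Writhe w = (#positive) - (#negative) = 0 - 3 = -3.
Enumerate smoothing states for the bracket polynomial. There are 2^3 = 8 states.
Each crossing splits two ways (0=vertical, 1=horizontal). The state's weight is A^(#A-smoothings - #B-smoothings) * d^(loops - 1).
  state 000: A-exp=-3, loops=2, term = A^-3 * d^1
  state 001: A-exp=-1, loops=1, term = A^-1 * d^0
  state 010: A-exp=-1, loops=1, term = A^-1 * d^0
  state 011: A-exp=+1, loops=2, term = A^1 * d^1
  state 100: A-exp=-1, loops=1, term = A^-1 * d^0
  state 101: A-exp=+1, loops=2, term = A^1 * d^1
  state 110: A-exp=+1, loops=2, term = A^1 * d^1
  state 111: A-exp=+3, loops=3, term = A^3 * d^2
Collect the terms by A-exponent (count of states per loop number):
Powers of d = -A^2 - A^-2: d^2 = A^4 + 2 + A^-4.
  A^3 * (d^2) = A^7 + 2*A^3 + A^-1
  A^1 * (3*d) = -3*A^3 - 3*A^-1
  A^-1 * (3) = 3*A^-1
  A^-3 * (d) = -A^-1 - A^-5
Summing the groups: <K> = A^7 - A^3 - A^-5

Answer: A^7 - A^3 - A^-5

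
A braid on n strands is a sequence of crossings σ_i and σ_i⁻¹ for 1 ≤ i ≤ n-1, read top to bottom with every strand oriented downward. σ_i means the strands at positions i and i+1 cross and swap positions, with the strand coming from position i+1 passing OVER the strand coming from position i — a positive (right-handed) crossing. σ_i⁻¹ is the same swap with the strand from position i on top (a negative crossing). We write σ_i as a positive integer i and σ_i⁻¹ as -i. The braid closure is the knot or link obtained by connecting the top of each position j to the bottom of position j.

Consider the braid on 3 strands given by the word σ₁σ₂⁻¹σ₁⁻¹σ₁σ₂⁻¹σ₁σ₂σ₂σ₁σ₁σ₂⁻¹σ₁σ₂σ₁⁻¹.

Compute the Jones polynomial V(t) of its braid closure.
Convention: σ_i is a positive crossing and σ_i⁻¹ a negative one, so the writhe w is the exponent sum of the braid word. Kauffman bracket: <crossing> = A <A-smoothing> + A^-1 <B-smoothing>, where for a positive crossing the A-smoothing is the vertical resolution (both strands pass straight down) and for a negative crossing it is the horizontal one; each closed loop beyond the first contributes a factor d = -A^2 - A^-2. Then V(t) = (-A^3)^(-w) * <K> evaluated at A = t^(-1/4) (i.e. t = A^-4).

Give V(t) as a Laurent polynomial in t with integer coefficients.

t^7 - 2*t^6 + 2*t^5 - 3*t^4 + 3*t^3 - 2*t^2 + 2*t

Derivation:
The presented braid s1 s2^-1 s1^-1 s1 s2^-1 s1 s2 s2 s1 s1 s2^-1 s1 s2 s1^-1 on 3 strands reduces by inverse Markov moves (closure unchanged at each step):
  Deconjugate: the word is γ·β·γ⁻¹ with γ = s1 (prefix) and γ⁻¹ = s1^-1 (suffix); strip both.
  Deconjugate: the word is γ·β·γ⁻¹ with γ = s2^-1 s1^-1 (prefix) and γ⁻¹ = s1 s2 (suffix); strip both.
Reduced to β = s1 s2^-1 s1 s2 s2 s1 s1 s2^-1 on 3 strands, 8 crossings.
Compute on β:
Braid: s1 s2^-1 s1 s2 s2 s1 s1 s2^-1 on 3 strands, 8 crossings.
Writhe w = (#positive) - (#negative) = 6 - 2 = 4.
State-sum expansion of <K>. There are 2^8 = 256 states.
Each crossing splits two ways (0=vertical, 1=horizontal). The state's weight is A^(#A-smoothings - #B-smoothings) * d^(loops - 1).
Tabulate the states by total A-exponent and number of loops L (A-exp: L × count):
  A^8: L=3 ×1
  A^6: L=2 ×6, L=4 ×2
  A^4: L=1 ×11, L=3 ×16, L=5 ×1
  A^2: L=2 ×47, L=4 ×9
  A^0: L=1 ×26, L=3 ×43, L=5 ×1
  A^-2: L=2 ×41, L=4 ×15
  A^-4: L=3 ×26, L=5 ×2
  A^-6: L=4 ×8
  A^-8: L=5 ×1
Each group contributes A^e * Σ count * d^(L-1):
Powers of d = -A^2 - A^-2: d^2 = A^4 + 2 + A^-4; d^3 = -A^6 - 3*A^2 - 3*A^-2 - A^-6; d^4 = A^8 + 4*A^4 + 6 + 4*A^-4 + A^-8.
  A^8 * (d^2) = A^12 + 2*A^8 + A^4
  A^6 * (6*d + 2*d^3) = -2*A^12 - 12*A^8 - 12*A^4 - 2
  A^4 * (11 + 16*d^2 + d^4) = A^12 + 20*A^8 + 49*A^4 + 20 + A^-4
  A^2 * (47*d + 9*d^3) = -9*A^8 - 74*A^4 - 74 - 9*A^-4
  A^0 * (26 + 43*d^2 + d^4) = A^8 + 47*A^4 + 118 + 47*A^-4 + A^-8
  A^-2 * (41*d + 15*d^3) = -15*A^4 - 86 - 86*A^-4 - 15*A^-8
  A^-4 * (26*d^2 + 2*d^4) = 2*A^4 + 34 + 64*A^-4 + 34*A^-8 + 2*A^-12
  A^-6 * (8*d^3) = -8 - 24*A^-4 - 24*A^-8 - 8*A^-12
  A^-8 * (d^4) = 1 + 4*A^-4 + 6*A^-8 + 4*A^-12 + A^-16
Summing the groups: <K> = 2*A^8 - 2*A^4 + 3 - 3*A^-4 + 2*A^-8 - 2*A^-12 + A^-16
Normalise by the writhe: (-A^3)^(-w) = (-A^3)^(-4) = A^-12, so f(A) = A^-12 * <K> = 2*A^-4 - 2*A^-8 + 3*A^-12 - 3*A^-16 + 2*A^-20 - 2*A^-24 + A^-28.
Substitute A = t^(-1/4), i.e. A^e → t^(-e/4): V(t) = t^7 - 2*t^6 + 2*t^5 - 3*t^4 + 3*t^3 - 2*t^2 + 2*t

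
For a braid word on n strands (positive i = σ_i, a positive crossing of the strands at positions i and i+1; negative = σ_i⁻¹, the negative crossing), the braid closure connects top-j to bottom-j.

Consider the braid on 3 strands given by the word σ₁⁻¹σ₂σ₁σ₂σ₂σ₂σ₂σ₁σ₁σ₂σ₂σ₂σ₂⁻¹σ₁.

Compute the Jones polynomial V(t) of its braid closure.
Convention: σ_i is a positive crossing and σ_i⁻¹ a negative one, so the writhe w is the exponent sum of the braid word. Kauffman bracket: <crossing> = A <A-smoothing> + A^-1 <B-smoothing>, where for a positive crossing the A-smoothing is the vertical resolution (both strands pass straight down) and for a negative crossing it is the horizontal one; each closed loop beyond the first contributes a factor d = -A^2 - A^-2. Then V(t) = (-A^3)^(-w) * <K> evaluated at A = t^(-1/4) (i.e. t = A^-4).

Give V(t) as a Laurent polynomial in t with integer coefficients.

-t^12 + t^11 - t^10 + t^9 - t^8 + t^6 + t^4

Derivation:
The presented braid s1^-1 s2 s1 s2 s2 s2 s2 s1 s1 s2 s2 s2 s2^-1 s1 on 3 strands reduces by inverse Markov moves (closure unchanged at each step):
  Deconjugate: the word is γ·β·γ⁻¹ with γ = s1^-1 s2 (prefix) and γ⁻¹ = s2^-1 s1 (suffix); strip both.
Reduced to β = s1 s2 s2 s2 s2 s1 s1 s2 s2 s2 on 3 strands, 10 crossings.
Compute on β:
Braid: s1 s2 s2 s2 s2 s1 s1 s2 s2 s2 on 3 strands, 10 crossings.
Writhe w = (#positive) - (#negative) = 10 - 0 = 10.
Enumerate smoothing states for the bracket polynomial. There are 2^10 = 1024 states.
For each crossing: s=0 is the vertical smoothing, s=1 horizontal. Crossing k contributes A^(sign_k * (1 - 2*s_k)); loop factor d = -A^2 - A^-2.
Tabulate the states by total A-exponent and number of loops L (A-exp: L × count):
  A^10: L=3 ×1
  A^8: L=2 ×10
  A^6: L=1 ×21, L=3 ×24
  A^4: L=2 ×84, L=4 ×36
  A^2: L=1 ×24, L=3 ×151, L=5 ×35
  A^0: L=2 ×72, L=4 ×159, L=6 ×21
  A^-2: L=3 ×98, L=5 ×105, L=7 ×7
  A^-4: L=4 ×76, L=6 ×43, L=8 ×1
  A^-6: L=5 ×35, L=7 ×10
  A^-8: L=6 ×9, L=8 ×1
  A^-10: L=7 ×1
Each group contributes A^e * Σ count * d^(L-1):
Powers of d = -A^2 - A^-2: d^2 = A^4 + 2 + A^-4; d^3 = -A^6 - 3*A^2 - 3*A^-2 - A^-6; d^4 = A^8 + 4*A^4 + 6 + 4*A^-4 + A^-8; d^5 = -A^10 - 5*A^6 - 10*A^2 - 10*A^-2 - 5*A^-6 - A^-10; d^6 = A^12 + 6*A^8 + 15*A^4 + 20 + 15*A^-4 + 6*A^-8 + A^-12; d^7 = -A^14 - 7*A^10 - 21*A^6 - 35*A^2 - 35*A^-2 - 21*A^-6 - 7*A^-10 - A^-14.
  A^10 * (d^2) = A^14 + 2*A^10 + A^6
  A^8 * (10*d) = -10*A^10 - 10*A^6
  A^6 * (21 + 24*d^2) = 24*A^10 + 69*A^6 + 24*A^2
  A^4 * (84*d + 36*d^3) = -36*A^10 - 192*A^6 - 192*A^2 - 36*A^-2
  A^2 * (24 + 151*d^2 + 35*d^4) = 35*A^10 + 291*A^6 + 536*A^2 + 291*A^-2 + 35*A^-6
  A^0 * (72*d + 159*d^3 + 21*d^5) = -21*A^10 - 264*A^6 - 759*A^2 - 759*A^-2 - 264*A^-6 - 21*A^-10
  A^-2 * (98*d^2 + 105*d^4 + 7*d^6) = 7*A^10 + 147*A^6 + 623*A^2 + 966*A^-2 + 623*A^-6 + 147*A^-10 + 7*A^-14
  A^-4 * (76*d^3 + 43*d^5 + d^7) = -A^10 - 50*A^6 - 312*A^2 - 693*A^-2 - 693*A^-6 - 312*A^-10 - 50*A^-14 - A^-18
  A^-6 * (35*d^4 + 10*d^6) = 10*A^6 + 95*A^2 + 290*A^-2 + 410*A^-6 + 290*A^-10 + 95*A^-14 + 10*A^-18
  A^-8 * (9*d^5 + d^7) = -A^6 - 16*A^2 - 66*A^-2 - 125*A^-6 - 125*A^-10 - 66*A^-14 - 16*A^-18 - A^-22
  A^-10 * (d^6) = A^2 + 6*A^-2 + 15*A^-6 + 20*A^-10 + 15*A^-14 + 6*A^-18 + A^-22
Summing the groups: <K> = A^14 + A^6 - A^-2 + A^-6 - A^-10 + A^-14 - A^-18
Normalise by the writhe: (-A^3)^(-w) = (-A^3)^(-10) = A^-30, so f(A) = A^-30 * <K> = A^-16 + A^-24 - A^-32 + A^-36 - A^-40 + A^-44 - A^-48.
Substitute A = t^(-1/4), i.e. A^e → t^(-e/4): V(t) = -t^12 + t^11 - t^10 + t^9 - t^8 + t^6 + t^4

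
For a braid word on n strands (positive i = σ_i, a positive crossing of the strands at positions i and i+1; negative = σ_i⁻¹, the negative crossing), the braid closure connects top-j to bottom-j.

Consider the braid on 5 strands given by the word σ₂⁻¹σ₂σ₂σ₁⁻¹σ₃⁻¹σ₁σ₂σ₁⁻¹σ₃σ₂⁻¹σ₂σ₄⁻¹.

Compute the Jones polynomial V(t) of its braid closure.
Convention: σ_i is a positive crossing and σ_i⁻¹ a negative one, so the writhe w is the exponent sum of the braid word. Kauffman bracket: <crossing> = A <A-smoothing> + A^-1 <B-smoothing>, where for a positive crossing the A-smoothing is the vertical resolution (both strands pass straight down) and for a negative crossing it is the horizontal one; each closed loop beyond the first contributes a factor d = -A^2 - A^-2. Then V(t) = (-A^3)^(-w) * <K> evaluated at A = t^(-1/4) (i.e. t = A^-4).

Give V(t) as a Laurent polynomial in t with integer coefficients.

1

Derivation:
The presented braid s2^-1 s2 s2 s1^-1 s3^-1 s1 s2 s1^-1 s3 s2^-1 s2 s4^-1 on 5 strands reduces by inverse Markov moves (closure unchanged at each step):
  Destabilize: the word has the form β·s4^-1 where s4^-1 occurs only as the final letter (β ∈ B_4); drop it and the last strand → 4 strands.
  Deconjugate: the word is γ·β·γ⁻¹ with γ = s2^-1 s2 (prefix) and γ⁻¹ = s2^-1 s2 (suffix); strip both.
Reduced to β = s2 s1^-1 s3^-1 s1 s2 s1^-1 s3 on 4 strands, 7 crossings.
Compute on β:
Braid: s2 s1^-1 s3^-1 s1 s2 s1^-1 s3 on 4 strands, 7 crossings.
Writhe w = (#positive) - (#negative) = 4 - 3 = 1.
Enumerate smoothing states for the bracket polynomial. There are 2^7 = 128 states.
Each crossing splits two ways (0=vertical, 1=horizontal). The state's weight is A^(#A-smoothings - #B-smoothings) * d^(loops - 1).
Tabulate the states by total A-exponent and number of loops L (A-exp: L × count):
  A^7: L=3 ×1
  A^5: L=2 ×4, L=4 ×3
  A^3: L=1 ×5, L=3 ×14, L=5 ×2
  A^1: L=2 ×24, L=4 ×11
  A^-1: L=1 ×10, L=3 ×25
  A^-3: L=2 ×19, L=4 ×2
  A^-5: L=1 ×4, L=3 ×3
  A^-7: L=2 ×1
Each group contributes A^e * Σ count * d^(L-1):
Powers of d = -A^2 - A^-2: d^2 = A^4 + 2 + A^-4; d^3 = -A^6 - 3*A^2 - 3*A^-2 - A^-6; d^4 = A^8 + 4*A^4 + 6 + 4*A^-4 + A^-8.
  A^7 * (d^2) = A^11 + 2*A^7 + A^3
  A^5 * (4*d + 3*d^3) = -3*A^11 - 13*A^7 - 13*A^3 - 3*A^-1
  A^3 * (5 + 14*d^2 + 2*d^4) = 2*A^11 + 22*A^7 + 45*A^3 + 22*A^-1 + 2*A^-5
  A^1 * (24*d + 11*d^3) = -11*A^7 - 57*A^3 - 57*A^-1 - 11*A^-5
  A^-1 * (10 + 25*d^2) = 25*A^3 + 60*A^-1 + 25*A^-5
  A^-3 * (19*d + 2*d^3) = -2*A^3 - 25*A^-1 - 25*A^-5 - 2*A^-9
  A^-5 * (4 + 3*d^2) = 3*A^-1 + 10*A^-5 + 3*A^-9
  A^-7 * (d) = -A^-5 - A^-9
Summing the groups: <K> = -A^3
Normalise by the writhe: (-A^3)^(-w) = (-A^3)^(-1) = -A^-3, so f(A) = -A^-3 * <K> = 1.
Substitute A = t^(-1/4), i.e. A^e → t^(-e/4): V(t) = 1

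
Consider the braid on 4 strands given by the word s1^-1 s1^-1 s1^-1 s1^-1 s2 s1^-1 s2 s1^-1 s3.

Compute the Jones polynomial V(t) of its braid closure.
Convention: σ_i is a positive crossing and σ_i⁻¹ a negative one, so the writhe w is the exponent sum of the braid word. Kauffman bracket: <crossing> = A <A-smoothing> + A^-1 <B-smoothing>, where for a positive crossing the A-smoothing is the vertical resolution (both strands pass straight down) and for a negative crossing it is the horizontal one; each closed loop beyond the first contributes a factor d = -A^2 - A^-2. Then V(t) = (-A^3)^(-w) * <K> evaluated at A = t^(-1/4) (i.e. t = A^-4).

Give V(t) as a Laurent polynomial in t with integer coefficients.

The presented braid s1^-1 s1^-1 s1^-1 s1^-1 s2 s1^-1 s2 s1^-1 s3 on 4 strands reduces by inverse Markov moves (closure unchanged at each step):
  Destabilize: the word has the form β·s3 where s3 occurs only as the final letter (β ∈ B_3); drop it and the last strand → 3 strands.
Reduced to β = s1^-1 s1^-1 s1^-1 s1^-1 s2 s1^-1 s2 s1^-1 on 3 strands, 8 crossings.
Compute on β:
Braid: s1^-1 s1^-1 s1^-1 s1^-1 s2 s1^-1 s2 s1^-1 on 3 strands, 8 crossings.
Writhe w = (#positive) - (#negative) = 2 - 6 = -4.
Computing the Kauffman bracket via state sum. There are 2^8 = 256 states.
Each crossing splits two ways (0=vertical, 1=horizontal). The state's weight is A^(#A-smoothings - #B-smoothings) * d^(loops - 1).
Tabulate the states by total A-exponent and number of loops L (A-exp: L × count):
  A^8: L=7 ×1
  A^6: L=6 ×8
  A^4: L=5 ×28
  A^2: L=4 ×55, L=6 ×1
  A^0: L=3 ×65, L=5 ×5
  A^-2: L=2 ×46, L=4 ×10
  A^-4: L=1 ×17, L=3 ×11
  A^-6: L=2 ×8
  A^-8: L=3 ×1
Each group contributes A^e * Σ count * d^(L-1):
Powers of d = -A^2 - A^-2: d^2 = A^4 + 2 + A^-4; d^3 = -A^6 - 3*A^2 - 3*A^-2 - A^-6; d^4 = A^8 + 4*A^4 + 6 + 4*A^-4 + A^-8; d^5 = -A^10 - 5*A^6 - 10*A^2 - 10*A^-2 - 5*A^-6 - A^-10; d^6 = A^12 + 6*A^8 + 15*A^4 + 20 + 15*A^-4 + 6*A^-8 + A^-12.
  A^8 * (d^6) = A^20 + 6*A^16 + 15*A^12 + 20*A^8 + 15*A^4 + 6 + A^-4
  A^6 * (8*d^5) = -8*A^16 - 40*A^12 - 80*A^8 - 80*A^4 - 40 - 8*A^-4
  A^4 * (28*d^4) = 28*A^12 + 112*A^8 + 168*A^4 + 112 + 28*A^-4
  A^2 * (55*d^3 + d^5) = -A^12 - 60*A^8 - 175*A^4 - 175 - 60*A^-4 - A^-8
  A^0 * (65*d^2 + 5*d^4) = 5*A^8 + 85*A^4 + 160 + 85*A^-4 + 5*A^-8
  A^-2 * (46*d + 10*d^3) = -10*A^4 - 76 - 76*A^-4 - 10*A^-8
  A^-4 * (17 + 11*d^2) = 11 + 39*A^-4 + 11*A^-8
  A^-6 * (8*d) = -8*A^-4 - 8*A^-8
  A^-8 * (d^2) = A^-4 + 2*A^-8 + A^-12
Summing the groups: <K> = A^20 - 2*A^16 + 2*A^12 - 3*A^8 + 3*A^4 - 2 + 2*A^-4 - A^-8 + A^-12
Normalise by the writhe: (-A^3)^(-w) = (-A^3)^(4) = A^12, so f(A) = A^12 * <K> = A^32 - 2*A^28 + 2*A^24 - 3*A^20 + 3*A^16 - 2*A^12 + 2*A^8 - A^4 + 1.
Substitute A = t^(-1/4), i.e. A^e → t^(-e/4): V(t) = 1 - t^-1 + 2*t^-2 - 2*t^-3 + 3*t^-4 - 3*t^-5 + 2*t^-6 - 2*t^-7 + t^-8

Answer: 1 - t^-1 + 2*t^-2 - 2*t^-3 + 3*t^-4 - 3*t^-5 + 2*t^-6 - 2*t^-7 + t^-8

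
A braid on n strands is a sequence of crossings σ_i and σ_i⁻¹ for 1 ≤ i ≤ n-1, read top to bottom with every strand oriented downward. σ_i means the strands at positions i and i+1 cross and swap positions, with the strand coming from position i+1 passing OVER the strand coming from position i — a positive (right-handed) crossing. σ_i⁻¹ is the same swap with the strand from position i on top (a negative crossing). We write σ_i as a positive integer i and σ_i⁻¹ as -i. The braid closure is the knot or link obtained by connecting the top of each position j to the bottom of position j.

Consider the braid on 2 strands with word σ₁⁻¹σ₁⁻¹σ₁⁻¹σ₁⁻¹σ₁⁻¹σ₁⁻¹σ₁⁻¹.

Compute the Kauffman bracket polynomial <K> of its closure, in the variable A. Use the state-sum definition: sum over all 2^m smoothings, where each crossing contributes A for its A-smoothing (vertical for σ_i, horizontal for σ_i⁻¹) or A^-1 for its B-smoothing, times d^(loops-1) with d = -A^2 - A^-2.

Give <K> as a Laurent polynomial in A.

Braid: s1^-1 s1^-1 s1^-1 s1^-1 s1^-1 s1^-1 s1^-1 on 2 strands, 7 crossings.
Writhe w = (#positive) - (#negative) = 0 - 7 = -7.
Enumerate smoothing states for the bracket polynomial. There are 2^7 = 128 states.
Each crossing splits two ways (0=vertical, 1=horizontal). The state's weight is A^(#A-smoothings - #B-smoothings) * d^(loops - 1).
Tabulate the states by total A-exponent and number of loops L (A-exp: L × count):
  A^7: L=7 ×1
  A^5: L=6 ×7
  A^3: L=5 ×21
  A^1: L=4 ×35
  A^-1: L=3 ×35
  A^-3: L=2 ×21
  A^-5: L=1 ×7
  A^-7: L=2 ×1
Each group contributes A^e * Σ count * d^(L-1):
Powers of d = -A^2 - A^-2: d^2 = A^4 + 2 + A^-4; d^3 = -A^6 - 3*A^2 - 3*A^-2 - A^-6; d^4 = A^8 + 4*A^4 + 6 + 4*A^-4 + A^-8; d^5 = -A^10 - 5*A^6 - 10*A^2 - 10*A^-2 - 5*A^-6 - A^-10; d^6 = A^12 + 6*A^8 + 15*A^4 + 20 + 15*A^-4 + 6*A^-8 + A^-12.
  A^7 * (d^6) = A^19 + 6*A^15 + 15*A^11 + 20*A^7 + 15*A^3 + 6*A^-1 + A^-5
  A^5 * (7*d^5) = -7*A^15 - 35*A^11 - 70*A^7 - 70*A^3 - 35*A^-1 - 7*A^-5
  A^3 * (21*d^4) = 21*A^11 + 84*A^7 + 126*A^3 + 84*A^-1 + 21*A^-5
  A^1 * (35*d^3) = -35*A^7 - 105*A^3 - 105*A^-1 - 35*A^-5
  A^-1 * (35*d^2) = 35*A^3 + 70*A^-1 + 35*A^-5
  A^-3 * (21*d) = -21*A^-1 - 21*A^-5
  A^-5 * (7) = 7*A^-5
  A^-7 * (d) = -A^-5 - A^-9
Summing the groups: <K> = A^19 - A^15 + A^11 - A^7 + A^3 - A^-1 - A^-9

Answer: A^19 - A^15 + A^11 - A^7 + A^3 - A^-1 - A^-9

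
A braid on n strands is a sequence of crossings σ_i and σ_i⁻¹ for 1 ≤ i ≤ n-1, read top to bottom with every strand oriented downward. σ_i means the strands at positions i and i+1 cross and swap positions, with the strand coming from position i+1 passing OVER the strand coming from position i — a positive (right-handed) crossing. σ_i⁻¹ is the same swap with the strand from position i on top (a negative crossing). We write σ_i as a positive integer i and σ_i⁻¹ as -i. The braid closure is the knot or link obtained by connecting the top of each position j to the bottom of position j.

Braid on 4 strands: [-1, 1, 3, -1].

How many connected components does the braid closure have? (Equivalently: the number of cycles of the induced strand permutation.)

2

Derivation:
Track the strand permutation on 4 strands, starting from identity.
  step 1: s1^-1 swaps positions 1,2 -> [2 1 3 4]
  step 2: s1 swaps positions 1,2 -> [1 2 3 4]
  step 3: s3 swaps positions 3,4 -> [1 2 4 3]
  step 4: s1^-1 swaps positions 1,2 -> [2 1 4 3]
Final permutation (position -> original strand): [2 1 4 3]
Closure components = cycle count of this permutation = 2.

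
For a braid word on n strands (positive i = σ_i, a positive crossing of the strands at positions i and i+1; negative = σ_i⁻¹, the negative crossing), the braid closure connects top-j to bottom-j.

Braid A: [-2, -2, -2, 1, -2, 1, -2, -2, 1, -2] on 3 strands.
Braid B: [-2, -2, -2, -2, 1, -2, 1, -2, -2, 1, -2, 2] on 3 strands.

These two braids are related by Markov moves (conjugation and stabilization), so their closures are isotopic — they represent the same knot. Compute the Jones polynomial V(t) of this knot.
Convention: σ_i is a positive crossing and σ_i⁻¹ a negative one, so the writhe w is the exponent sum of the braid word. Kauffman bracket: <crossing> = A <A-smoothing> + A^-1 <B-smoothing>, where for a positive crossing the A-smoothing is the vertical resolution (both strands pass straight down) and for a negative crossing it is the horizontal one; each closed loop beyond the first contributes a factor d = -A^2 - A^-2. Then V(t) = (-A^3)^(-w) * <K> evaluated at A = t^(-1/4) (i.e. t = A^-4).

Markov-equivalent braids have isotopic closures, hence identical knot invariants. Strip the Markov moves from each word to reach a common short braid β, then compute V(t) once on β.
Braid A: s2^-1 s2^-1 s2^-1 s1 s2^-1 s1 s2^-1 s2^-1 s1 s2^-1 on 3 strands has no conjugating prefix/suffix or stabilization to strip; take β = s2^-1 s2^-1 s2^-1 s1 s2^-1 s1 s2^-1 s2^-1 s1 s2^-1.
Braid B: s2^-1 s2^-1 s2^-1 s2^-1 s1 s2^-1 s1 s2^-1 s2^-1 s1 s2^-1 s2 on 3 strands reduces by inverse Markov moves (closure unchanged at each step):
  Deconjugate: the word is γ·β·γ⁻¹ with γ = s2^-1 (prefix) and γ⁻¹ = s2 (suffix); strip both.
Reduced to β = s2^-1 s2^-1 s2^-1 s1 s2^-1 s1 s2^-1 s2^-1 s1 s2^-1 on 3 strands, 10 crossings.
Both give the same β = s2^-1 s2^-1 s2^-1 s1 s2^-1 s1 s2^-1 s2^-1 s1 s2^-1 on 3 strands, so one state sum suffices:
Braid: s2^-1 s2^-1 s2^-1 s1 s2^-1 s1 s2^-1 s2^-1 s1 s2^-1 on 3 strands, 10 crossings.
Writhe w = (#positive) - (#negative) = 3 - 7 = -4.
Computing the Kauffman bracket via state sum. There are 2^10 = 1024 states.
Each crossing splits two ways (0=vertical, 1=horizontal). The state's weight is A^(#A-smoothings - #B-smoothings) * d^(loops - 1).
Tabulate the states by total A-exponent and number of loops L (A-exp: L × count):
  A^10: L=8 ×1
  A^8: L=7 ×10
  A^6: L=6 ×45
  A^4: L=5 ×119, L=7 ×1
  A^2: L=4 ×202, L=6 ×8
  A^0: L=3 ×224, L=5 ×28
  A^-2: L=2 ×156, L=4 ×53, L=6 ×1
  A^-4: L=1 ×57, L=3 ×59, L=5 ×4
  A^-6: L=2 ×38, L=4 ×7
  A^-8: L=3 ×10
  A^-10: L=4 ×1
Each group contributes A^e * Σ count * d^(L-1):
Powers of d = -A^2 - A^-2: d^2 = A^4 + 2 + A^-4; d^3 = -A^6 - 3*A^2 - 3*A^-2 - A^-6; d^4 = A^8 + 4*A^4 + 6 + 4*A^-4 + A^-8; d^5 = -A^10 - 5*A^6 - 10*A^2 - 10*A^-2 - 5*A^-6 - A^-10; d^6 = A^12 + 6*A^8 + 15*A^4 + 20 + 15*A^-4 + 6*A^-8 + A^-12; d^7 = -A^14 - 7*A^10 - 21*A^6 - 35*A^2 - 35*A^-2 - 21*A^-6 - 7*A^-10 - A^-14.
  A^10 * (d^7) = -A^24 - 7*A^20 - 21*A^16 - 35*A^12 - 35*A^8 - 21*A^4 - 7 - A^-4
  A^8 * (10*d^6) = 10*A^20 + 60*A^16 + 150*A^12 + 200*A^8 + 150*A^4 + 60 + 10*A^-4
  A^6 * (45*d^5) = -45*A^16 - 225*A^12 - 450*A^8 - 450*A^4 - 225 - 45*A^-4
  A^4 * (119*d^4 + d^6) = A^16 + 125*A^12 + 491*A^8 + 734*A^4 + 491 + 125*A^-4 + A^-8
  A^2 * (202*d^3 + 8*d^5) = -8*A^12 - 242*A^8 - 686*A^4 - 686 - 242*A^-4 - 8*A^-8
  A^0 * (224*d^2 + 28*d^4) = 28*A^8 + 336*A^4 + 616 + 336*A^-4 + 28*A^-8
  A^-2 * (156*d + 53*d^3 + d^5) = -A^8 - 58*A^4 - 325 - 325*A^-4 - 58*A^-8 - A^-12
  A^-4 * (57 + 59*d^2 + 4*d^4) = 4*A^4 + 75 + 199*A^-4 + 75*A^-8 + 4*A^-12
  A^-6 * (38*d + 7*d^3) = -7 - 59*A^-4 - 59*A^-8 - 7*A^-12
  A^-8 * (10*d^2) = 10*A^-4 + 20*A^-8 + 10*A^-12
  A^-10 * (d^3) = -A^-4 - 3*A^-8 - 3*A^-12 - A^-16
Summing the groups: <K> = -A^24 + 3*A^20 - 5*A^16 + 7*A^12 - 9*A^8 + 9*A^4 - 8 + 7*A^-4 - 4*A^-8 + 3*A^-12 - A^-16
Normalise by the writhe: (-A^3)^(-w) = (-A^3)^(4) = A^12, so f(A) = A^12 * <K> = -A^36 + 3*A^32 - 5*A^28 + 7*A^24 - 9*A^20 + 9*A^16 - 8*A^12 + 7*A^8 - 4*A^4 + 3 - A^-4.
Substitute A = t^(-1/4), i.e. A^e → t^(-e/4): V(t) = -t + 3 - 4*t^-1 + 7*t^-2 - 8*t^-3 + 9*t^-4 - 9*t^-5 + 7*t^-6 - 5*t^-7 + 3*t^-8 - t^-9

Answer: -t + 3 - 4*t^-1 + 7*t^-2 - 8*t^-3 + 9*t^-4 - 9*t^-5 + 7*t^-6 - 5*t^-7 + 3*t^-8 - t^-9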